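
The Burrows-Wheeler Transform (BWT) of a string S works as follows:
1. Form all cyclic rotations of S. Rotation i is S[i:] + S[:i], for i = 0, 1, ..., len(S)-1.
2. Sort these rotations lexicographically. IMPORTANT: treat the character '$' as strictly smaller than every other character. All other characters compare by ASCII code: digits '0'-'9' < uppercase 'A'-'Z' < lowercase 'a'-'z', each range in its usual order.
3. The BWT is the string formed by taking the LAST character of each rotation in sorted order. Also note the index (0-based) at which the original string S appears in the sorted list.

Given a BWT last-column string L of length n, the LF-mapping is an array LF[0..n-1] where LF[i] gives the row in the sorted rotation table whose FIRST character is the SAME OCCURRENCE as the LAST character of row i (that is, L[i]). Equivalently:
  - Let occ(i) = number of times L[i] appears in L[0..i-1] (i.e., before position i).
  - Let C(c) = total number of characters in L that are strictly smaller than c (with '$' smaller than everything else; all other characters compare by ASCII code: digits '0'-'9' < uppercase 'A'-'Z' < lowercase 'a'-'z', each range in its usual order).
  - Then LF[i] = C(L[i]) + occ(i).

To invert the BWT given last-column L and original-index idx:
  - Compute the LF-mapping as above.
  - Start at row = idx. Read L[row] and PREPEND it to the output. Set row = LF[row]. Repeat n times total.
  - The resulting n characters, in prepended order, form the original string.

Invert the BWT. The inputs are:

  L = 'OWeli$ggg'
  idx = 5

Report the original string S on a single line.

LF mapping: 1 2 3 8 7 0 4 5 6
Walk LF starting at row 5, prepending L[row]:
  step 1: row=5, L[5]='$', prepend. Next row=LF[5]=0
  step 2: row=0, L[0]='O', prepend. Next row=LF[0]=1
  step 3: row=1, L[1]='W', prepend. Next row=LF[1]=2
  step 4: row=2, L[2]='e', prepend. Next row=LF[2]=3
  step 5: row=3, L[3]='l', prepend. Next row=LF[3]=8
  step 6: row=8, L[8]='g', prepend. Next row=LF[8]=6
  step 7: row=6, L[6]='g', prepend. Next row=LF[6]=4
  step 8: row=4, L[4]='i', prepend. Next row=LF[4]=7
  step 9: row=7, L[7]='g', prepend. Next row=LF[7]=5
Reversed output: giggleWO$

Answer: giggleWO$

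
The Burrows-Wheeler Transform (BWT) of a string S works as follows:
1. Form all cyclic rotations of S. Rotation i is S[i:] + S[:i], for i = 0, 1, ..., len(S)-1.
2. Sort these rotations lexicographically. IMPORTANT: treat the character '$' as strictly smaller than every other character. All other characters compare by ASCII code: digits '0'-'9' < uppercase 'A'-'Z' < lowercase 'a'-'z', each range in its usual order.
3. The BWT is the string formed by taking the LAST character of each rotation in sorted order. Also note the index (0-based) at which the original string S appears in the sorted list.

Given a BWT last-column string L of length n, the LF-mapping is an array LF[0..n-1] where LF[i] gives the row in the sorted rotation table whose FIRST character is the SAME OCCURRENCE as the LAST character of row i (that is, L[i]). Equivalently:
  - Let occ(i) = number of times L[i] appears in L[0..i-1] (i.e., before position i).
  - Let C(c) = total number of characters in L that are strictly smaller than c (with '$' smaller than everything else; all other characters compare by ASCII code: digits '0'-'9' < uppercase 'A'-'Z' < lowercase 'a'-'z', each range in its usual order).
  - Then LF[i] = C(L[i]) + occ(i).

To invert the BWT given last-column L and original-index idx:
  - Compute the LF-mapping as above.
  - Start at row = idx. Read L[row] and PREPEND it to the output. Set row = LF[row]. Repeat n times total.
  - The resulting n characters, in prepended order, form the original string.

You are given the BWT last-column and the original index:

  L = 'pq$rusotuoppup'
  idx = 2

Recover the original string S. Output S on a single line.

Answer: ospuptqopuurp$

Derivation:
LF mapping: 3 7 0 8 11 9 1 10 12 2 4 5 13 6
Walk LF starting at row 2, prepending L[row]:
  step 1: row=2, L[2]='$', prepend. Next row=LF[2]=0
  step 2: row=0, L[0]='p', prepend. Next row=LF[0]=3
  step 3: row=3, L[3]='r', prepend. Next row=LF[3]=8
  step 4: row=8, L[8]='u', prepend. Next row=LF[8]=12
  step 5: row=12, L[12]='u', prepend. Next row=LF[12]=13
  step 6: row=13, L[13]='p', prepend. Next row=LF[13]=6
  step 7: row=6, L[6]='o', prepend. Next row=LF[6]=1
  step 8: row=1, L[1]='q', prepend. Next row=LF[1]=7
  step 9: row=7, L[7]='t', prepend. Next row=LF[7]=10
  step 10: row=10, L[10]='p', prepend. Next row=LF[10]=4
  step 11: row=4, L[4]='u', prepend. Next row=LF[4]=11
  step 12: row=11, L[11]='p', prepend. Next row=LF[11]=5
  step 13: row=5, L[5]='s', prepend. Next row=LF[5]=9
  step 14: row=9, L[9]='o', prepend. Next row=LF[9]=2
Reversed output: ospuptqopuurp$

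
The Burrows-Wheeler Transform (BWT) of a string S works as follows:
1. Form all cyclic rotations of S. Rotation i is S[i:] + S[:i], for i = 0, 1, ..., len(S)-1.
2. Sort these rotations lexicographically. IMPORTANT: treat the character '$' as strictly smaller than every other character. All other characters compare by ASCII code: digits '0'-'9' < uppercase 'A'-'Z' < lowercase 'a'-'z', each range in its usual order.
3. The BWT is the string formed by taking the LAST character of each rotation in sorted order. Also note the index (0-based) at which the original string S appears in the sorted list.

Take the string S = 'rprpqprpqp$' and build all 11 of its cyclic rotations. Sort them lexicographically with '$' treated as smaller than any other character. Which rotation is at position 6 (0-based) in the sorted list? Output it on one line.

Answer: qp$rprpqprp

Derivation:
All 11 rotations (rotation i = S[i:]+S[:i]):
  rot[0] = rprpqprpqp$
  rot[1] = prpqprpqp$r
  rot[2] = rpqprpqp$rp
  rot[3] = pqprpqp$rpr
  rot[4] = qprpqp$rprp
  rot[5] = prpqp$rprpq
  rot[6] = rpqp$rprpqp
  rot[7] = pqp$rprpqpr
  rot[8] = qp$rprpqprp
  rot[9] = p$rprpqprpq
  rot[10] = $rprpqprpqp
Sorted (with $ < everything):
  sorted[0] = $rprpqprpqp
  sorted[1] = p$rprpqprpq
  sorted[2] = pqp$rprpqpr
  sorted[3] = pqprpqp$rpr
  sorted[4] = prpqp$rprpq
  sorted[5] = prpqprpqp$r
  sorted[6] = qp$rprpqprp
  sorted[7] = qprpqp$rprp
  sorted[8] = rpqp$rprpqp
  sorted[9] = rpqprpqp$rp
  sorted[10] = rprpqprpqp$
sorted[6] = qp$rprpqprp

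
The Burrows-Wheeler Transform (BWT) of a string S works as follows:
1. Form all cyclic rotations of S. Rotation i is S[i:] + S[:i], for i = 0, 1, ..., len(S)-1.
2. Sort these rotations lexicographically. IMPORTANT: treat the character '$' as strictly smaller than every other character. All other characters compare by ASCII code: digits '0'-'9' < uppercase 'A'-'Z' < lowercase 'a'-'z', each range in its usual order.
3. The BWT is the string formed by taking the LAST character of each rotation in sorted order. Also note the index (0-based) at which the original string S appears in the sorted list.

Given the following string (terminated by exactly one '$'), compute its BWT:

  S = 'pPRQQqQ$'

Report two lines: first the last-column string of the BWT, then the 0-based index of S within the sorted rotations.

Answer: QpqRQP$Q
6

Derivation:
All 8 rotations (rotation i = S[i:]+S[:i]):
  rot[0] = pPRQQqQ$
  rot[1] = PRQQqQ$p
  rot[2] = RQQqQ$pP
  rot[3] = QQqQ$pPR
  rot[4] = QqQ$pPRQ
  rot[5] = qQ$pPRQQ
  rot[6] = Q$pPRQQq
  rot[7] = $pPRQQqQ
Sorted (with $ < everything):
  sorted[0] = $pPRQQqQ  (last char: 'Q')
  sorted[1] = PRQQqQ$p  (last char: 'p')
  sorted[2] = Q$pPRQQq  (last char: 'q')
  sorted[3] = QQqQ$pPR  (last char: 'R')
  sorted[4] = QqQ$pPRQ  (last char: 'Q')
  sorted[5] = RQQqQ$pP  (last char: 'P')
  sorted[6] = pPRQQqQ$  (last char: '$')
  sorted[7] = qQ$pPRQQ  (last char: 'Q')
Last column: QpqRQP$Q
Original string S is at sorted index 6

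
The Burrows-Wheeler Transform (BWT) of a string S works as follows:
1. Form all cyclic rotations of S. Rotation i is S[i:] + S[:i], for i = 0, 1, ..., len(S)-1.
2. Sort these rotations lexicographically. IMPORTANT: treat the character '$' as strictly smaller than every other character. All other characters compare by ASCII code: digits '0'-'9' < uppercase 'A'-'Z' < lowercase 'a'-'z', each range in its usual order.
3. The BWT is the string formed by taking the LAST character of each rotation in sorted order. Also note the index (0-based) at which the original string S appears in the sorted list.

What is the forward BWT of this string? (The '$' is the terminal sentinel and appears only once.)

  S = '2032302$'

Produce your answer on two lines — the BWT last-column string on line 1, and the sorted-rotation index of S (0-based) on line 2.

Answer: 2320$320
4

Derivation:
All 8 rotations (rotation i = S[i:]+S[:i]):
  rot[0] = 2032302$
  rot[1] = 032302$2
  rot[2] = 32302$20
  rot[3] = 2302$203
  rot[4] = 302$2032
  rot[5] = 02$20323
  rot[6] = 2$203230
  rot[7] = $2032302
Sorted (with $ < everything):
  sorted[0] = $2032302  (last char: '2')
  sorted[1] = 02$20323  (last char: '3')
  sorted[2] = 032302$2  (last char: '2')
  sorted[3] = 2$203230  (last char: '0')
  sorted[4] = 2032302$  (last char: '$')
  sorted[5] = 2302$203  (last char: '3')
  sorted[6] = 302$2032  (last char: '2')
  sorted[7] = 32302$20  (last char: '0')
Last column: 2320$320
Original string S is at sorted index 4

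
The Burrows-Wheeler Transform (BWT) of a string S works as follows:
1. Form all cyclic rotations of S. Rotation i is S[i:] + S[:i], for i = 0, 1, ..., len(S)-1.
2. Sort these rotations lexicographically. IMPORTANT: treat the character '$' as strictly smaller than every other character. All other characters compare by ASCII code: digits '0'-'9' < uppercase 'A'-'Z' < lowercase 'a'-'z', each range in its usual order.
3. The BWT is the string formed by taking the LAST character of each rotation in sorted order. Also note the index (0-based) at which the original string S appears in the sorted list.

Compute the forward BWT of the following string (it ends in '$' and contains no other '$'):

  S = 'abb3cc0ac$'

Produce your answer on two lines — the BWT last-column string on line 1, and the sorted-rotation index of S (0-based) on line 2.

All 10 rotations (rotation i = S[i:]+S[:i]):
  rot[0] = abb3cc0ac$
  rot[1] = bb3cc0ac$a
  rot[2] = b3cc0ac$ab
  rot[3] = 3cc0ac$abb
  rot[4] = cc0ac$abb3
  rot[5] = c0ac$abb3c
  rot[6] = 0ac$abb3cc
  rot[7] = ac$abb3cc0
  rot[8] = c$abb3cc0a
  rot[9] = $abb3cc0ac
Sorted (with $ < everything):
  sorted[0] = $abb3cc0ac  (last char: 'c')
  sorted[1] = 0ac$abb3cc  (last char: 'c')
  sorted[2] = 3cc0ac$abb  (last char: 'b')
  sorted[3] = abb3cc0ac$  (last char: '$')
  sorted[4] = ac$abb3cc0  (last char: '0')
  sorted[5] = b3cc0ac$ab  (last char: 'b')
  sorted[6] = bb3cc0ac$a  (last char: 'a')
  sorted[7] = c$abb3cc0a  (last char: 'a')
  sorted[8] = c0ac$abb3c  (last char: 'c')
  sorted[9] = cc0ac$abb3  (last char: '3')
Last column: ccb$0baac3
Original string S is at sorted index 3

Answer: ccb$0baac3
3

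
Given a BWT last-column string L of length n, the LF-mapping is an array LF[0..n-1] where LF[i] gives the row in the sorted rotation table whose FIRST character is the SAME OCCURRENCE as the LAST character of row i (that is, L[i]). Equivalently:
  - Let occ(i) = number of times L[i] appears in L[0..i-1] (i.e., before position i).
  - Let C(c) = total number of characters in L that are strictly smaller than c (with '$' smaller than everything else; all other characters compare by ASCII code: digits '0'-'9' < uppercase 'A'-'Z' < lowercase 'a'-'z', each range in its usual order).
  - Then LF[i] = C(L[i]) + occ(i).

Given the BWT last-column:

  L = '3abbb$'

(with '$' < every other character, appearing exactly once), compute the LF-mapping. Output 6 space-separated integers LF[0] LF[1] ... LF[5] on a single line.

Answer: 1 2 3 4 5 0

Derivation:
Char counts: '$':1, '3':1, 'a':1, 'b':3
C (first-col start): C('$')=0, C('3')=1, C('a')=2, C('b')=3
L[0]='3': occ=0, LF[0]=C('3')+0=1+0=1
L[1]='a': occ=0, LF[1]=C('a')+0=2+0=2
L[2]='b': occ=0, LF[2]=C('b')+0=3+0=3
L[3]='b': occ=1, LF[3]=C('b')+1=3+1=4
L[4]='b': occ=2, LF[4]=C('b')+2=3+2=5
L[5]='$': occ=0, LF[5]=C('$')+0=0+0=0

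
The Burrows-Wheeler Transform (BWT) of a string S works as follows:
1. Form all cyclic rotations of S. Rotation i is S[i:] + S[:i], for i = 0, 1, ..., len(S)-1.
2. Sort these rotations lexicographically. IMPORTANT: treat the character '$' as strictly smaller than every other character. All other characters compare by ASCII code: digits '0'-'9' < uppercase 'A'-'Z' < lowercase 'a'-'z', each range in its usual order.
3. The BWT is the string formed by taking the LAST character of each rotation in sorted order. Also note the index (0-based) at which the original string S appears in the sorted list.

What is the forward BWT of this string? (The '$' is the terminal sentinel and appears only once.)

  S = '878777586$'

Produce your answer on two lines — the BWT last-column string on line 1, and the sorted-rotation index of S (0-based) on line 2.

Answer: 678778857$
9

Derivation:
All 10 rotations (rotation i = S[i:]+S[:i]):
  rot[0] = 878777586$
  rot[1] = 78777586$8
  rot[2] = 8777586$87
  rot[3] = 777586$878
  rot[4] = 77586$8787
  rot[5] = 7586$87877
  rot[6] = 586$878777
  rot[7] = 86$8787775
  rot[8] = 6$87877758
  rot[9] = $878777586
Sorted (with $ < everything):
  sorted[0] = $878777586  (last char: '6')
  sorted[1] = 586$878777  (last char: '7')
  sorted[2] = 6$87877758  (last char: '8')
  sorted[3] = 7586$87877  (last char: '7')
  sorted[4] = 77586$8787  (last char: '7')
  sorted[5] = 777586$878  (last char: '8')
  sorted[6] = 78777586$8  (last char: '8')
  sorted[7] = 86$8787775  (last char: '5')
  sorted[8] = 8777586$87  (last char: '7')
  sorted[9] = 878777586$  (last char: '$')
Last column: 678778857$
Original string S is at sorted index 9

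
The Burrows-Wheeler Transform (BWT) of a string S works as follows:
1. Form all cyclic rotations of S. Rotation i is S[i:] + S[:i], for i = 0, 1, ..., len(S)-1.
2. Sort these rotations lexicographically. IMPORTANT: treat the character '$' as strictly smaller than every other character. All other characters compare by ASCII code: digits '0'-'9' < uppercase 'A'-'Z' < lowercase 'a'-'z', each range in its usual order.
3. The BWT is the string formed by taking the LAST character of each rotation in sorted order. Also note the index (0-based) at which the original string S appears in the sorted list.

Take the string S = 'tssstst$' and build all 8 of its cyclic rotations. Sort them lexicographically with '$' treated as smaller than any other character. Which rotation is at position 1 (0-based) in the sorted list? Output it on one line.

Answer: ssstst$t

Derivation:
All 8 rotations (rotation i = S[i:]+S[:i]):
  rot[0] = tssstst$
  rot[1] = ssstst$t
  rot[2] = sstst$ts
  rot[3] = stst$tss
  rot[4] = tst$tsss
  rot[5] = st$tssst
  rot[6] = t$tsssts
  rot[7] = $tssstst
Sorted (with $ < everything):
  sorted[0] = $tssstst
  sorted[1] = ssstst$t
  sorted[2] = sstst$ts
  sorted[3] = st$tssst
  sorted[4] = stst$tss
  sorted[5] = t$tsssts
  sorted[6] = tssstst$
  sorted[7] = tst$tsss
sorted[1] = ssstst$t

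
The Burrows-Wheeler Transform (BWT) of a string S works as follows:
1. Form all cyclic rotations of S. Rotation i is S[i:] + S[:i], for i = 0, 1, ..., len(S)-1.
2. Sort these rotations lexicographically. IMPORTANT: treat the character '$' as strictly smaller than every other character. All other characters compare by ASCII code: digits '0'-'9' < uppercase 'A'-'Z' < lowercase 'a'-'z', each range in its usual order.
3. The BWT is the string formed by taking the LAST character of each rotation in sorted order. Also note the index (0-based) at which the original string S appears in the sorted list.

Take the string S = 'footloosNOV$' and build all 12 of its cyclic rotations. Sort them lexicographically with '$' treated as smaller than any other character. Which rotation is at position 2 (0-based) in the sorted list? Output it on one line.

All 12 rotations (rotation i = S[i:]+S[:i]):
  rot[0] = footloosNOV$
  rot[1] = ootloosNOV$f
  rot[2] = otloosNOV$fo
  rot[3] = tloosNOV$foo
  rot[4] = loosNOV$foot
  rot[5] = oosNOV$footl
  rot[6] = osNOV$footlo
  rot[7] = sNOV$footloo
  rot[8] = NOV$footloos
  rot[9] = OV$footloosN
  rot[10] = V$footloosNO
  rot[11] = $footloosNOV
Sorted (with $ < everything):
  sorted[0] = $footloosNOV
  sorted[1] = NOV$footloos
  sorted[2] = OV$footloosN
  sorted[3] = V$footloosNO
  sorted[4] = footloosNOV$
  sorted[5] = loosNOV$foot
  sorted[6] = oosNOV$footl
  sorted[7] = ootloosNOV$f
  sorted[8] = osNOV$footlo
  sorted[9] = otloosNOV$fo
  sorted[10] = sNOV$footloo
  sorted[11] = tloosNOV$foo
sorted[2] = OV$footloosN

Answer: OV$footloosN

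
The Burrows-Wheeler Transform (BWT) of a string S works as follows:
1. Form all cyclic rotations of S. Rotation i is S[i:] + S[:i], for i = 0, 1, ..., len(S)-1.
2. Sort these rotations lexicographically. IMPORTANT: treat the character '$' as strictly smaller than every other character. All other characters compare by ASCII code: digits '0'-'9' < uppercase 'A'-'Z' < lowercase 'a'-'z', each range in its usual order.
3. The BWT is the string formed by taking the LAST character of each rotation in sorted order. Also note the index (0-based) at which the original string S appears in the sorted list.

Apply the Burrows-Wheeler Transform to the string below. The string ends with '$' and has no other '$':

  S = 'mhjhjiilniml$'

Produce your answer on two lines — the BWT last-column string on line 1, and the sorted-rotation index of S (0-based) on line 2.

All 13 rotations (rotation i = S[i:]+S[:i]):
  rot[0] = mhjhjiilniml$
  rot[1] = hjhjiilniml$m
  rot[2] = jhjiilniml$mh
  rot[3] = hjiilniml$mhj
  rot[4] = jiilniml$mhjh
  rot[5] = iilniml$mhjhj
  rot[6] = ilniml$mhjhji
  rot[7] = lniml$mhjhjii
  rot[8] = niml$mhjhjiil
  rot[9] = iml$mhjhjiiln
  rot[10] = ml$mhjhjiilni
  rot[11] = l$mhjhjiilnim
  rot[12] = $mhjhjiilniml
Sorted (with $ < everything):
  sorted[0] = $mhjhjiilniml  (last char: 'l')
  sorted[1] = hjhjiilniml$m  (last char: 'm')
  sorted[2] = hjiilniml$mhj  (last char: 'j')
  sorted[3] = iilniml$mhjhj  (last char: 'j')
  sorted[4] = ilniml$mhjhji  (last char: 'i')
  sorted[5] = iml$mhjhjiiln  (last char: 'n')
  sorted[6] = jhjiilniml$mh  (last char: 'h')
  sorted[7] = jiilniml$mhjh  (last char: 'h')
  sorted[8] = l$mhjhjiilnim  (last char: 'm')
  sorted[9] = lniml$mhjhjii  (last char: 'i')
  sorted[10] = mhjhjiilniml$  (last char: '$')
  sorted[11] = ml$mhjhjiilni  (last char: 'i')
  sorted[12] = niml$mhjhjiil  (last char: 'l')
Last column: lmjjinhhmi$il
Original string S is at sorted index 10

Answer: lmjjinhhmi$il
10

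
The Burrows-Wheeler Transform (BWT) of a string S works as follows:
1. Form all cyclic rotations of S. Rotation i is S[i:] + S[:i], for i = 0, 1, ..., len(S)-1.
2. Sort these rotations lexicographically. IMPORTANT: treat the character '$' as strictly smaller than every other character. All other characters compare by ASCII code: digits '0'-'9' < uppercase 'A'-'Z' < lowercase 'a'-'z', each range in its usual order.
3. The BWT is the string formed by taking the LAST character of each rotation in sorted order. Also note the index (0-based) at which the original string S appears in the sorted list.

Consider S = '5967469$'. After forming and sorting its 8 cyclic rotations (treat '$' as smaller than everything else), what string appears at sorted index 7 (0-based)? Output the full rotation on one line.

Answer: 967469$5

Derivation:
All 8 rotations (rotation i = S[i:]+S[:i]):
  rot[0] = 5967469$
  rot[1] = 967469$5
  rot[2] = 67469$59
  rot[3] = 7469$596
  rot[4] = 469$5967
  rot[5] = 69$59674
  rot[6] = 9$596746
  rot[7] = $5967469
Sorted (with $ < everything):
  sorted[0] = $5967469
  sorted[1] = 469$5967
  sorted[2] = 5967469$
  sorted[3] = 67469$59
  sorted[4] = 69$59674
  sorted[5] = 7469$596
  sorted[6] = 9$596746
  sorted[7] = 967469$5
sorted[7] = 967469$5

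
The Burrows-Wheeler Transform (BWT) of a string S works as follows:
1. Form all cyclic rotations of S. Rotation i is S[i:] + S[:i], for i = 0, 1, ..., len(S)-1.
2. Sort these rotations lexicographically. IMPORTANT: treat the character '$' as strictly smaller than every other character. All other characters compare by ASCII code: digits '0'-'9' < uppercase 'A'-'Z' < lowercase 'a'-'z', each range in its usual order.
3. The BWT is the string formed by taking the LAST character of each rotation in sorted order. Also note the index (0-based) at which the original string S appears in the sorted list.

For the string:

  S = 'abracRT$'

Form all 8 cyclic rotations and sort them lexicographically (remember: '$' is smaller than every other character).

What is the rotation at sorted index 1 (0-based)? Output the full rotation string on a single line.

All 8 rotations (rotation i = S[i:]+S[:i]):
  rot[0] = abracRT$
  rot[1] = bracRT$a
  rot[2] = racRT$ab
  rot[3] = acRT$abr
  rot[4] = cRT$abra
  rot[5] = RT$abrac
  rot[6] = T$abracR
  rot[7] = $abracRT
Sorted (with $ < everything):
  sorted[0] = $abracRT
  sorted[1] = RT$abrac
  sorted[2] = T$abracR
  sorted[3] = abracRT$
  sorted[4] = acRT$abr
  sorted[5] = bracRT$a
  sorted[6] = cRT$abra
  sorted[7] = racRT$ab
sorted[1] = RT$abrac

Answer: RT$abrac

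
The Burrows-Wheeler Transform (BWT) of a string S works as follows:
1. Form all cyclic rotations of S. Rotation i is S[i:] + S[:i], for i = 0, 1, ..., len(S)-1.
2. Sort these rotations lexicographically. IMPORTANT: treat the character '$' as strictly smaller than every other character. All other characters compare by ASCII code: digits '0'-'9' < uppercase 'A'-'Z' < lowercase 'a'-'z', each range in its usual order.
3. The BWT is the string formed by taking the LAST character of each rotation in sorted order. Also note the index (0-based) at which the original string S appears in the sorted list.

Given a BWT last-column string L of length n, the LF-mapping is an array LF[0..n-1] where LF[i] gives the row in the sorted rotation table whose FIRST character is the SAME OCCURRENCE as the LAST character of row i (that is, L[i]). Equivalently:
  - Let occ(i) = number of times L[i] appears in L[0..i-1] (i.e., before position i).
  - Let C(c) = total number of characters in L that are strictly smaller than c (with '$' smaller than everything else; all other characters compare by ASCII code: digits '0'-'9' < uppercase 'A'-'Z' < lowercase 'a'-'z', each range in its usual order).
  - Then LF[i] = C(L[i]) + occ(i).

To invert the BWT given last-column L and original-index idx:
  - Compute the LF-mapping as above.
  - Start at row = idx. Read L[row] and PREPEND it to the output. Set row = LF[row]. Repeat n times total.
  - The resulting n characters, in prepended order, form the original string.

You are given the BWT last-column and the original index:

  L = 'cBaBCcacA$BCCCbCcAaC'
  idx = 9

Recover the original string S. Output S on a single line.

LF mapping: 16 3 12 4 6 17 13 18 1 0 5 7 8 9 15 10 19 2 14 11
Walk LF starting at row 9, prepending L[row]:
  step 1: row=9, L[9]='$', prepend. Next row=LF[9]=0
  step 2: row=0, L[0]='c', prepend. Next row=LF[0]=16
  step 3: row=16, L[16]='c', prepend. Next row=LF[16]=19
  step 4: row=19, L[19]='C', prepend. Next row=LF[19]=11
  step 5: row=11, L[11]='C', prepend. Next row=LF[11]=7
  step 6: row=7, L[7]='c', prepend. Next row=LF[7]=18
  step 7: row=18, L[18]='a', prepend. Next row=LF[18]=14
  step 8: row=14, L[14]='b', prepend. Next row=LF[14]=15
  step 9: row=15, L[15]='C', prepend. Next row=LF[15]=10
  step 10: row=10, L[10]='B', prepend. Next row=LF[10]=5
  step 11: row=5, L[5]='c', prepend. Next row=LF[5]=17
  step 12: row=17, L[17]='A', prepend. Next row=LF[17]=2
  step 13: row=2, L[2]='a', prepend. Next row=LF[2]=12
  step 14: row=12, L[12]='C', prepend. Next row=LF[12]=8
  step 15: row=8, L[8]='A', prepend. Next row=LF[8]=1
  step 16: row=1, L[1]='B', prepend. Next row=LF[1]=3
  step 17: row=3, L[3]='B', prepend. Next row=LF[3]=4
  step 18: row=4, L[4]='C', prepend. Next row=LF[4]=6
  step 19: row=6, L[6]='a', prepend. Next row=LF[6]=13
  step 20: row=13, L[13]='C', prepend. Next row=LF[13]=9
Reversed output: CaCBBACaAcBCbacCCcc$

Answer: CaCBBACaAcBCbacCCcc$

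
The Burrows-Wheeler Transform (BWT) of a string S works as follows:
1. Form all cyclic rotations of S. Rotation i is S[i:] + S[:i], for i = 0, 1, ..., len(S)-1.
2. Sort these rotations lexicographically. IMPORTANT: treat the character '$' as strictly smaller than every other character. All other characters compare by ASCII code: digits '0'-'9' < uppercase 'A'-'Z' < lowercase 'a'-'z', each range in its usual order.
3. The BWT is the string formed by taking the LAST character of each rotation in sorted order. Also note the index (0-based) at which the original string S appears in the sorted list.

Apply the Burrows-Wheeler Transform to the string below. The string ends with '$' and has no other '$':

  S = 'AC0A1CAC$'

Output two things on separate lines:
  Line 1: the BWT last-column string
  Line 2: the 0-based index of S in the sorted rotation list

Answer: CCA0C$AA1
5

Derivation:
All 9 rotations (rotation i = S[i:]+S[:i]):
  rot[0] = AC0A1CAC$
  rot[1] = C0A1CAC$A
  rot[2] = 0A1CAC$AC
  rot[3] = A1CAC$AC0
  rot[4] = 1CAC$AC0A
  rot[5] = CAC$AC0A1
  rot[6] = AC$AC0A1C
  rot[7] = C$AC0A1CA
  rot[8] = $AC0A1CAC
Sorted (with $ < everything):
  sorted[0] = $AC0A1CAC  (last char: 'C')
  sorted[1] = 0A1CAC$AC  (last char: 'C')
  sorted[2] = 1CAC$AC0A  (last char: 'A')
  sorted[3] = A1CAC$AC0  (last char: '0')
  sorted[4] = AC$AC0A1C  (last char: 'C')
  sorted[5] = AC0A1CAC$  (last char: '$')
  sorted[6] = C$AC0A1CA  (last char: 'A')
  sorted[7] = C0A1CAC$A  (last char: 'A')
  sorted[8] = CAC$AC0A1  (last char: '1')
Last column: CCA0C$AA1
Original string S is at sorted index 5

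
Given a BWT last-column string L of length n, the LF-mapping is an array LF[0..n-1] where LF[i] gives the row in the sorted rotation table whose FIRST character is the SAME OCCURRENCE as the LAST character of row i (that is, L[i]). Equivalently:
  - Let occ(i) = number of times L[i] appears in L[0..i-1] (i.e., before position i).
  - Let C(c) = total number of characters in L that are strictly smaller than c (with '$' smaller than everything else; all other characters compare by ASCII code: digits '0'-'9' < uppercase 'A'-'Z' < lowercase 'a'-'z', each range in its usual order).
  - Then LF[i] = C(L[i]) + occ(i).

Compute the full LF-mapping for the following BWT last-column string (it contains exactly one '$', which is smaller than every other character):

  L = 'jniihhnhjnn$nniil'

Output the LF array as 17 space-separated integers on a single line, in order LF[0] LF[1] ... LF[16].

Char counts: '$':1, 'h':3, 'i':4, 'j':2, 'l':1, 'n':6
C (first-col start): C('$')=0, C('h')=1, C('i')=4, C('j')=8, C('l')=10, C('n')=11
L[0]='j': occ=0, LF[0]=C('j')+0=8+0=8
L[1]='n': occ=0, LF[1]=C('n')+0=11+0=11
L[2]='i': occ=0, LF[2]=C('i')+0=4+0=4
L[3]='i': occ=1, LF[3]=C('i')+1=4+1=5
L[4]='h': occ=0, LF[4]=C('h')+0=1+0=1
L[5]='h': occ=1, LF[5]=C('h')+1=1+1=2
L[6]='n': occ=1, LF[6]=C('n')+1=11+1=12
L[7]='h': occ=2, LF[7]=C('h')+2=1+2=3
L[8]='j': occ=1, LF[8]=C('j')+1=8+1=9
L[9]='n': occ=2, LF[9]=C('n')+2=11+2=13
L[10]='n': occ=3, LF[10]=C('n')+3=11+3=14
L[11]='$': occ=0, LF[11]=C('$')+0=0+0=0
L[12]='n': occ=4, LF[12]=C('n')+4=11+4=15
L[13]='n': occ=5, LF[13]=C('n')+5=11+5=16
L[14]='i': occ=2, LF[14]=C('i')+2=4+2=6
L[15]='i': occ=3, LF[15]=C('i')+3=4+3=7
L[16]='l': occ=0, LF[16]=C('l')+0=10+0=10

Answer: 8 11 4 5 1 2 12 3 9 13 14 0 15 16 6 7 10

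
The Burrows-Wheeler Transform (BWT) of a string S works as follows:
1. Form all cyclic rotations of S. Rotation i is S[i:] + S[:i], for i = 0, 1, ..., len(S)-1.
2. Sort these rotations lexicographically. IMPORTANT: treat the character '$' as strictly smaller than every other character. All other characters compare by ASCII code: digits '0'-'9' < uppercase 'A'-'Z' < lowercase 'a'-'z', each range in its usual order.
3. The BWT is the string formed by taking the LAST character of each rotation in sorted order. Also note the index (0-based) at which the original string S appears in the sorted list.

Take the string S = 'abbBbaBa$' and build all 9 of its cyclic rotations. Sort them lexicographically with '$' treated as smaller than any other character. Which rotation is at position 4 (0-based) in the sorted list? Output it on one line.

Answer: aBa$abbBb

Derivation:
All 9 rotations (rotation i = S[i:]+S[:i]):
  rot[0] = abbBbaBa$
  rot[1] = bbBbaBa$a
  rot[2] = bBbaBa$ab
  rot[3] = BbaBa$abb
  rot[4] = baBa$abbB
  rot[5] = aBa$abbBb
  rot[6] = Ba$abbBba
  rot[7] = a$abbBbaB
  rot[8] = $abbBbaBa
Sorted (with $ < everything):
  sorted[0] = $abbBbaBa
  sorted[1] = Ba$abbBba
  sorted[2] = BbaBa$abb
  sorted[3] = a$abbBbaB
  sorted[4] = aBa$abbBb
  sorted[5] = abbBbaBa$
  sorted[6] = bBbaBa$ab
  sorted[7] = baBa$abbB
  sorted[8] = bbBbaBa$a
sorted[4] = aBa$abbBb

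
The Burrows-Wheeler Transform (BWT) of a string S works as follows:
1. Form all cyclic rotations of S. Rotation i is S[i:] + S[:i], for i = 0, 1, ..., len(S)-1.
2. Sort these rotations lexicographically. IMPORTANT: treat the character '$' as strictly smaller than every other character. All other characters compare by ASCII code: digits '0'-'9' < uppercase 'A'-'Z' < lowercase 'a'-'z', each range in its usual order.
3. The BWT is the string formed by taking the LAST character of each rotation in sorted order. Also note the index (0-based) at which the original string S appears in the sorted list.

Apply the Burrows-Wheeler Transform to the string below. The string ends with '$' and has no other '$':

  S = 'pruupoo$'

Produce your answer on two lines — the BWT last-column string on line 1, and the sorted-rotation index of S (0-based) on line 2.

All 8 rotations (rotation i = S[i:]+S[:i]):
  rot[0] = pruupoo$
  rot[1] = ruupoo$p
  rot[2] = uupoo$pr
  rot[3] = upoo$pru
  rot[4] = poo$pruu
  rot[5] = oo$pruup
  rot[6] = o$pruupo
  rot[7] = $pruupoo
Sorted (with $ < everything):
  sorted[0] = $pruupoo  (last char: 'o')
  sorted[1] = o$pruupo  (last char: 'o')
  sorted[2] = oo$pruup  (last char: 'p')
  sorted[3] = poo$pruu  (last char: 'u')
  sorted[4] = pruupoo$  (last char: '$')
  sorted[5] = ruupoo$p  (last char: 'p')
  sorted[6] = upoo$pru  (last char: 'u')
  sorted[7] = uupoo$pr  (last char: 'r')
Last column: oopu$pur
Original string S is at sorted index 4

Answer: oopu$pur
4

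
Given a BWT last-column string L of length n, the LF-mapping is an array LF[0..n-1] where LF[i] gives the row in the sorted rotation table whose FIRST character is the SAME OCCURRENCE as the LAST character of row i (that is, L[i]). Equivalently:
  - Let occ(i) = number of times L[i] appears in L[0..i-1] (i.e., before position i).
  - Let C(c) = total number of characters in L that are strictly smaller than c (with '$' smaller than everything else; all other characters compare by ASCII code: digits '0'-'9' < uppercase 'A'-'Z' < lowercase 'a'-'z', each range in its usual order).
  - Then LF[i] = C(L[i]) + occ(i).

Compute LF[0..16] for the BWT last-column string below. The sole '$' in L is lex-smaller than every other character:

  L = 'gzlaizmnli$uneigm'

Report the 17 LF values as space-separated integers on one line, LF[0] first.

Answer: 3 15 8 1 5 16 10 12 9 6 0 14 13 2 7 4 11

Derivation:
Char counts: '$':1, 'a':1, 'e':1, 'g':2, 'i':3, 'l':2, 'm':2, 'n':2, 'u':1, 'z':2
C (first-col start): C('$')=0, C('a')=1, C('e')=2, C('g')=3, C('i')=5, C('l')=8, C('m')=10, C('n')=12, C('u')=14, C('z')=15
L[0]='g': occ=0, LF[0]=C('g')+0=3+0=3
L[1]='z': occ=0, LF[1]=C('z')+0=15+0=15
L[2]='l': occ=0, LF[2]=C('l')+0=8+0=8
L[3]='a': occ=0, LF[3]=C('a')+0=1+0=1
L[4]='i': occ=0, LF[4]=C('i')+0=5+0=5
L[5]='z': occ=1, LF[5]=C('z')+1=15+1=16
L[6]='m': occ=0, LF[6]=C('m')+0=10+0=10
L[7]='n': occ=0, LF[7]=C('n')+0=12+0=12
L[8]='l': occ=1, LF[8]=C('l')+1=8+1=9
L[9]='i': occ=1, LF[9]=C('i')+1=5+1=6
L[10]='$': occ=0, LF[10]=C('$')+0=0+0=0
L[11]='u': occ=0, LF[11]=C('u')+0=14+0=14
L[12]='n': occ=1, LF[12]=C('n')+1=12+1=13
L[13]='e': occ=0, LF[13]=C('e')+0=2+0=2
L[14]='i': occ=2, LF[14]=C('i')+2=5+2=7
L[15]='g': occ=1, LF[15]=C('g')+1=3+1=4
L[16]='m': occ=1, LF[16]=C('m')+1=10+1=11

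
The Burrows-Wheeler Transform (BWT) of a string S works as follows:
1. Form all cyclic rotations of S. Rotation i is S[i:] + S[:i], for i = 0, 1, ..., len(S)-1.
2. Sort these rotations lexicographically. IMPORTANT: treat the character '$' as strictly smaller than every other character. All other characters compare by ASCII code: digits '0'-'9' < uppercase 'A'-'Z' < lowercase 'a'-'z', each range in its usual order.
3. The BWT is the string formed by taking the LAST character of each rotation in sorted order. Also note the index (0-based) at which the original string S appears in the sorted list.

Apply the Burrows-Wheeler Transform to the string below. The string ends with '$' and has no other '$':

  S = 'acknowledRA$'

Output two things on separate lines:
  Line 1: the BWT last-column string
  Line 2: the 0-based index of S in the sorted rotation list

Answer: ARd$aelcwkno
3

Derivation:
All 12 rotations (rotation i = S[i:]+S[:i]):
  rot[0] = acknowledRA$
  rot[1] = cknowledRA$a
  rot[2] = knowledRA$ac
  rot[3] = nowledRA$ack
  rot[4] = owledRA$ackn
  rot[5] = wledRA$ackno
  rot[6] = ledRA$acknow
  rot[7] = edRA$acknowl
  rot[8] = dRA$acknowle
  rot[9] = RA$acknowled
  rot[10] = A$acknowledR
  rot[11] = $acknowledRA
Sorted (with $ < everything):
  sorted[0] = $acknowledRA  (last char: 'A')
  sorted[1] = A$acknowledR  (last char: 'R')
  sorted[2] = RA$acknowled  (last char: 'd')
  sorted[3] = acknowledRA$  (last char: '$')
  sorted[4] = cknowledRA$a  (last char: 'a')
  sorted[5] = dRA$acknowle  (last char: 'e')
  sorted[6] = edRA$acknowl  (last char: 'l')
  sorted[7] = knowledRA$ac  (last char: 'c')
  sorted[8] = ledRA$acknow  (last char: 'w')
  sorted[9] = nowledRA$ack  (last char: 'k')
  sorted[10] = owledRA$ackn  (last char: 'n')
  sorted[11] = wledRA$ackno  (last char: 'o')
Last column: ARd$aelcwkno
Original string S is at sorted index 3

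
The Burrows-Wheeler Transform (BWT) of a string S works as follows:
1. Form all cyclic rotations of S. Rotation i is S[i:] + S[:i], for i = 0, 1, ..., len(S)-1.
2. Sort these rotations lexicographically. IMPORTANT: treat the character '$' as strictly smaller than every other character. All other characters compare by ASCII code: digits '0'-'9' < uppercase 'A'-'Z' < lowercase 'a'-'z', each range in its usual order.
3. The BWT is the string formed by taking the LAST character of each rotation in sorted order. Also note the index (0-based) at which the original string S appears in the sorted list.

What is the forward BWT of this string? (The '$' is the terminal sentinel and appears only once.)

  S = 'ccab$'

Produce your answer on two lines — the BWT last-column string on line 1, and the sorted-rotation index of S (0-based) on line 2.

All 5 rotations (rotation i = S[i:]+S[:i]):
  rot[0] = ccab$
  rot[1] = cab$c
  rot[2] = ab$cc
  rot[3] = b$cca
  rot[4] = $ccab
Sorted (with $ < everything):
  sorted[0] = $ccab  (last char: 'b')
  sorted[1] = ab$cc  (last char: 'c')
  sorted[2] = b$cca  (last char: 'a')
  sorted[3] = cab$c  (last char: 'c')
  sorted[4] = ccab$  (last char: '$')
Last column: bcac$
Original string S is at sorted index 4

Answer: bcac$
4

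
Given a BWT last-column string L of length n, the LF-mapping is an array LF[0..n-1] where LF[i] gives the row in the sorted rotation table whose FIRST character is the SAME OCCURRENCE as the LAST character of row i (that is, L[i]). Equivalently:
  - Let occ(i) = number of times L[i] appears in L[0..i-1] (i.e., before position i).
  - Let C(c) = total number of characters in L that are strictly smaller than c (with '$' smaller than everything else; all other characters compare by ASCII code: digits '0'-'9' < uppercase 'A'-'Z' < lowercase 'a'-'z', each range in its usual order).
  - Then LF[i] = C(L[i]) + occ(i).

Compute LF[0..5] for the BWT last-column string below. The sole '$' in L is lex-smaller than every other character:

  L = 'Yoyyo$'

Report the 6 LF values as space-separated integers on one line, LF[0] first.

Char counts: '$':1, 'Y':1, 'o':2, 'y':2
C (first-col start): C('$')=0, C('Y')=1, C('o')=2, C('y')=4
L[0]='Y': occ=0, LF[0]=C('Y')+0=1+0=1
L[1]='o': occ=0, LF[1]=C('o')+0=2+0=2
L[2]='y': occ=0, LF[2]=C('y')+0=4+0=4
L[3]='y': occ=1, LF[3]=C('y')+1=4+1=5
L[4]='o': occ=1, LF[4]=C('o')+1=2+1=3
L[5]='$': occ=0, LF[5]=C('$')+0=0+0=0

Answer: 1 2 4 5 3 0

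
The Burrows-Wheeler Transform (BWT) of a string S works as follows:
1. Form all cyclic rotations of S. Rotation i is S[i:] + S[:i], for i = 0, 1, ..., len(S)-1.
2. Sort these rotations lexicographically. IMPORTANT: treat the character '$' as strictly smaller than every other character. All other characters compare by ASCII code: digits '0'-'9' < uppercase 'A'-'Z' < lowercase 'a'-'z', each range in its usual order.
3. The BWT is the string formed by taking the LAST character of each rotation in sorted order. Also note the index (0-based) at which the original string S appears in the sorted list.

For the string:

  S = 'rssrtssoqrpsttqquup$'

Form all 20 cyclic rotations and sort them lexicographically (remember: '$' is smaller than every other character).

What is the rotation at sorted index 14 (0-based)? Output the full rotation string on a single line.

All 20 rotations (rotation i = S[i:]+S[:i]):
  rot[0] = rssrtssoqrpsttqquup$
  rot[1] = ssrtssoqrpsttqquup$r
  rot[2] = srtssoqrpsttqquup$rs
  rot[3] = rtssoqrpsttqquup$rss
  rot[4] = tssoqrpsttqquup$rssr
  rot[5] = ssoqrpsttqquup$rssrt
  rot[6] = soqrpsttqquup$rssrts
  rot[7] = oqrpsttqquup$rssrtss
  rot[8] = qrpsttqquup$rssrtsso
  rot[9] = rpsttqquup$rssrtssoq
  rot[10] = psttqquup$rssrtssoqr
  rot[11] = sttqquup$rssrtssoqrp
  rot[12] = ttqquup$rssrtssoqrps
  rot[13] = tqquup$rssrtssoqrpst
  rot[14] = qquup$rssrtssoqrpstt
  rot[15] = quup$rssrtssoqrpsttq
  rot[16] = uup$rssrtssoqrpsttqq
  rot[17] = up$rssrtssoqrpsttqqu
  rot[18] = p$rssrtssoqrpsttqquu
  rot[19] = $rssrtssoqrpsttqquup
Sorted (with $ < everything):
  sorted[0] = $rssrtssoqrpsttqquup
  sorted[1] = oqrpsttqquup$rssrtss
  sorted[2] = p$rssrtssoqrpsttqquu
  sorted[3] = psttqquup$rssrtssoqr
  sorted[4] = qquup$rssrtssoqrpstt
  sorted[5] = qrpsttqquup$rssrtsso
  sorted[6] = quup$rssrtssoqrpsttq
  sorted[7] = rpsttqquup$rssrtssoq
  sorted[8] = rssrtssoqrpsttqquup$
  sorted[9] = rtssoqrpsttqquup$rss
  sorted[10] = soqrpsttqquup$rssrts
  sorted[11] = srtssoqrpsttqquup$rs
  sorted[12] = ssoqrpsttqquup$rssrt
  sorted[13] = ssrtssoqrpsttqquup$r
  sorted[14] = sttqquup$rssrtssoqrp
  sorted[15] = tqquup$rssrtssoqrpst
  sorted[16] = tssoqrpsttqquup$rssr
  sorted[17] = ttqquup$rssrtssoqrps
  sorted[18] = up$rssrtssoqrpsttqqu
  sorted[19] = uup$rssrtssoqrpsttqq
sorted[14] = sttqquup$rssrtssoqrp

Answer: sttqquup$rssrtssoqrp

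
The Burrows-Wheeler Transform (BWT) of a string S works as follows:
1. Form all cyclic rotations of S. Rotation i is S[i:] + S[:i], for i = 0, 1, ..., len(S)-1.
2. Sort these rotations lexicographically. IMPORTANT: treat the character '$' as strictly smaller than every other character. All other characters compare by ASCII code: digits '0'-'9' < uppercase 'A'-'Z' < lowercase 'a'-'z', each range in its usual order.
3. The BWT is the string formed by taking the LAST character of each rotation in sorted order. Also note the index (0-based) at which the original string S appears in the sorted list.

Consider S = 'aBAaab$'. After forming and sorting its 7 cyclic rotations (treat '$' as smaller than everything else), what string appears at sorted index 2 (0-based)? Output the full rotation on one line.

All 7 rotations (rotation i = S[i:]+S[:i]):
  rot[0] = aBAaab$
  rot[1] = BAaab$a
  rot[2] = Aaab$aB
  rot[3] = aab$aBA
  rot[4] = ab$aBAa
  rot[5] = b$aBAaa
  rot[6] = $aBAaab
Sorted (with $ < everything):
  sorted[0] = $aBAaab
  sorted[1] = Aaab$aB
  sorted[2] = BAaab$a
  sorted[3] = aBAaab$
  sorted[4] = aab$aBA
  sorted[5] = ab$aBAa
  sorted[6] = b$aBAaa
sorted[2] = BAaab$a

Answer: BAaab$a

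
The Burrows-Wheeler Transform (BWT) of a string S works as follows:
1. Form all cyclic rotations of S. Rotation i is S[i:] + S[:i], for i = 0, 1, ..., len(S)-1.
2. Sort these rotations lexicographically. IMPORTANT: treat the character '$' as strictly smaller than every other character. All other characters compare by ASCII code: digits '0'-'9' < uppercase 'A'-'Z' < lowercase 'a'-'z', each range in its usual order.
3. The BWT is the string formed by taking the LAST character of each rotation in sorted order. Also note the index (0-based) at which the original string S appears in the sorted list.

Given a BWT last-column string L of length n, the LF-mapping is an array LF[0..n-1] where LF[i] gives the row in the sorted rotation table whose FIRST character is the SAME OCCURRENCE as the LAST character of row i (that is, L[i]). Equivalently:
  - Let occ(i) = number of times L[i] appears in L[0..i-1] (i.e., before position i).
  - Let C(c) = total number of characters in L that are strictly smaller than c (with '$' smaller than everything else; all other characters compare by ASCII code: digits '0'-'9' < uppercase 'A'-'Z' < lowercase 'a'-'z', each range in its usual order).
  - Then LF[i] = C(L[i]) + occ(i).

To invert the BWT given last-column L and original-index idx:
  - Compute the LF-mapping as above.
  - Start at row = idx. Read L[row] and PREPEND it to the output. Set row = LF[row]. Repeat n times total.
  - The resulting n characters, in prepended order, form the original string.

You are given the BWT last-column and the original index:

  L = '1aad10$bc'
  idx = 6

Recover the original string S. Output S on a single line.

Answer: bcd1a0a1$

Derivation:
LF mapping: 2 4 5 8 3 1 0 6 7
Walk LF starting at row 6, prepending L[row]:
  step 1: row=6, L[6]='$', prepend. Next row=LF[6]=0
  step 2: row=0, L[0]='1', prepend. Next row=LF[0]=2
  step 3: row=2, L[2]='a', prepend. Next row=LF[2]=5
  step 4: row=5, L[5]='0', prepend. Next row=LF[5]=1
  step 5: row=1, L[1]='a', prepend. Next row=LF[1]=4
  step 6: row=4, L[4]='1', prepend. Next row=LF[4]=3
  step 7: row=3, L[3]='d', prepend. Next row=LF[3]=8
  step 8: row=8, L[8]='c', prepend. Next row=LF[8]=7
  step 9: row=7, L[7]='b', prepend. Next row=LF[7]=6
Reversed output: bcd1a0a1$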